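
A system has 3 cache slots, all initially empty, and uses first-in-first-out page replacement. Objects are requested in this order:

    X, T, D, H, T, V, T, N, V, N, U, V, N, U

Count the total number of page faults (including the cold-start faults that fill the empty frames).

9

X -> fault, frames [X]
T -> fault, frames [X, T]
D -> fault, frames [X, T, D]
H -> fault, evict X, frames [T, D, H]
T -> hit
V -> fault, evict T, frames [D, H, V]
T -> fault, evict D, frames [H, V, T]
N -> fault, evict H, frames [V, T, N]
V -> hit
N -> hit
U -> fault, evict V, frames [T, N, U]
V -> fault, evict T, frames [N, U, V]
N -> hit
U -> hit
Page faults: 9.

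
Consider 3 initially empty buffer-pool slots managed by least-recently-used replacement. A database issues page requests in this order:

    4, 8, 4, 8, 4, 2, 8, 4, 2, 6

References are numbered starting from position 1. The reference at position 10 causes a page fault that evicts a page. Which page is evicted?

pos 1: 4 -> fault, frames (4)
pos 2: 8 -> fault, frames (4 8)
pos 3: 4 -> hit
pos 4: 8 -> hit
pos 5: 4 -> hit
pos 6: 2 -> fault, frames (8 4 2)
pos 7: 8 -> hit
pos 8: 4 -> hit
pos 9: 2 -> hit
pos 10: 6 -> fault, evict 8, frames (4 2 6)
At position 10, page 8 is evicted.

8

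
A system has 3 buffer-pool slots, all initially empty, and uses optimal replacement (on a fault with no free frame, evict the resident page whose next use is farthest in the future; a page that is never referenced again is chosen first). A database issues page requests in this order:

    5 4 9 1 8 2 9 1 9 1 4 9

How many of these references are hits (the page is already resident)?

5

5 -> fault, frames {5}
4 -> fault, frames {5,4}
9 -> fault, frames {5,4,9}
1 -> fault, evict 5, frames {4,9,1}
8 -> fault, evict 4, frames {9,1,8}
2 -> fault, evict 8, frames {9,1,2}
9 -> hit
1 -> hit
9 -> hit
1 -> hit
4 -> fault, evict 2, frames {9,1,4}
9 -> hit
Hits: 5.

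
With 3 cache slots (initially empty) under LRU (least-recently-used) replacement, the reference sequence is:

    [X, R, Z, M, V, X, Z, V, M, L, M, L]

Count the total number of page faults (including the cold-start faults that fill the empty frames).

X -> fault, frames [X]
R -> fault, frames [X, R]
Z -> fault, frames [X, R, Z]
M -> fault, evict X, frames [R, Z, M]
V -> fault, evict R, frames [Z, M, V]
X -> fault, evict Z, frames [M, V, X]
Z -> fault, evict M, frames [V, X, Z]
V -> hit
M -> fault, evict X, frames [Z, V, M]
L -> fault, evict Z, frames [V, M, L]
M -> hit
L -> hit
Page faults: 9.

9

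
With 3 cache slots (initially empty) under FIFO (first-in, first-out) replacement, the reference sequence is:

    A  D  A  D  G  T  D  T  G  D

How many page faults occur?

4

A -> miss, frames (A)
D -> miss, frames (A D)
A -> hit
D -> hit
G -> miss, frames (A D G)
T -> miss, evict A, frames (D G T)
D -> hit
T -> hit
G -> hit
D -> hit
Page faults: 4.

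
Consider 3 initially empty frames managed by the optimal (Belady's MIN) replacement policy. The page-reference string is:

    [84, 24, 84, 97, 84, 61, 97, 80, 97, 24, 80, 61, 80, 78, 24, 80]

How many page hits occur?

9

84: miss, frames (84)
24: miss, frames (84 24)
84: hit
97: miss, frames (84 24 97)
84: hit
61: miss, evict 84, frames (24 97 61)
97: hit
80: miss, evict 61, frames (24 97 80)
97: hit
24: hit
80: hit
61: miss, evict 97, frames (24 80 61)
80: hit
78: miss, evict 61, frames (24 80 78)
24: hit
80: hit
Hits: 9.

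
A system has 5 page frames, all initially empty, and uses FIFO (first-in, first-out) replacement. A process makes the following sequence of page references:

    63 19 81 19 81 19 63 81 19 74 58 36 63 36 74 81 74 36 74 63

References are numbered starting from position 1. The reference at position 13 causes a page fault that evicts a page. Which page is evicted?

19

pos 1: 63: fault, frames (63)
pos 2: 19: fault, frames (63 19)
pos 3: 81: fault, frames (63 19 81)
pos 4: 19: hit
pos 5: 81: hit
pos 6: 19: hit
pos 7: 63: hit
pos 8: 81: hit
pos 9: 19: hit
pos 10: 74: fault, frames (63 19 81 74)
pos 11: 58: fault, frames (63 19 81 74 58)
pos 12: 36: fault, evict 63, frames (19 81 74 58 36)
pos 13: 63: fault, evict 19, frames (81 74 58 36 63)
At position 13, page 19 is evicted.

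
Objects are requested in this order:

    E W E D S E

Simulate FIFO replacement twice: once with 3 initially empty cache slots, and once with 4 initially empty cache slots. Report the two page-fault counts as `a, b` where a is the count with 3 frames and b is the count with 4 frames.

3 frames: F F . F F F → 5 faults.
4 frames: F F . F F . → 4 faults.
4 < 5: adding a frame reduced faults, as is typical.

5, 4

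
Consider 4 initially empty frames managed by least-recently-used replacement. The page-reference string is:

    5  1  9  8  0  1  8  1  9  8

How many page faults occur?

5

5 -> miss, frames [5]
1 -> miss, frames [5, 1]
9 -> miss, frames [5, 1, 9]
8 -> miss, frames [5, 1, 9, 8]
0 -> miss, evict 5, frames [1, 9, 8, 0]
1 -> hit
8 -> hit
1 -> hit
9 -> hit
8 -> hit
Page faults: 5.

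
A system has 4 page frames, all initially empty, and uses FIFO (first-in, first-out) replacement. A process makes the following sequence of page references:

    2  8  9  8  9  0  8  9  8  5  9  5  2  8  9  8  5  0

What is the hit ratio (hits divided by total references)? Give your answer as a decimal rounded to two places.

0.50

2 → miss, frames (2)
8 → miss, frames (2 8)
9 → miss, frames (2 8 9)
8 → hit
9 → hit
0 → miss, frames (2 8 9 0)
8 → hit
9 → hit
8 → hit
5 → miss, evict 2, frames (8 9 0 5)
9 → hit
5 → hit
2 → miss, evict 8, frames (9 0 5 2)
8 → miss, evict 9, frames (0 5 2 8)
9 → miss, evict 0, frames (5 2 8 9)
8 → hit
5 → hit
0 → miss, evict 5, frames (2 8 9 0)
Hits: 9 of 18 references → 9/18 = 0.5000.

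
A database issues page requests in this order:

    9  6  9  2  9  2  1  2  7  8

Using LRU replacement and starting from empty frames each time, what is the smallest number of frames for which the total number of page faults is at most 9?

f=1: 10 faults
f=2: 6 faults
f=3: 6 faults
f=4: 6 faults
f=5: 6 faults
f=6: 6 faults
Smallest f with faults ≤ 9 is 2.

2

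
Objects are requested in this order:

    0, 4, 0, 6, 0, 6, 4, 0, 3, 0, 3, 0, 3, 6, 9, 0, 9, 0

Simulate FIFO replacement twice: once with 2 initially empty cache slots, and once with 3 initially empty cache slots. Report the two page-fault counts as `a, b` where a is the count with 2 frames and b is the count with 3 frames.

2 frames: F F . F F . F . F F . . . F F F . . → 10 faults.
3 frames: F F . F . . . . F F . . . . F . . . → 6 faults.
6 < 10: adding a frame reduced faults, as is typical.

10, 6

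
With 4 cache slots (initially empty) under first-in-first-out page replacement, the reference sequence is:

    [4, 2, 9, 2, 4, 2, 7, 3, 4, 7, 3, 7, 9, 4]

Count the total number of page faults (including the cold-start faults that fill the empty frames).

6

4: miss, frames {4}
2: miss, frames {4,2}
9: miss, frames {4,2,9}
2: hit
4: hit
2: hit
7: miss, frames {4,2,9,7}
3: miss, evict 4, frames {2,9,7,3}
4: miss, evict 2, frames {9,7,3,4}
7: hit
3: hit
7: hit
9: hit
4: hit
Page faults: 6.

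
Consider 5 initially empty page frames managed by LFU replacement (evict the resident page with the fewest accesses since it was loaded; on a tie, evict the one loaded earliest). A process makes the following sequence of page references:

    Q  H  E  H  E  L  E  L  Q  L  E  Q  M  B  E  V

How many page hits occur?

Q → fault, frames [Q]
H → fault, frames [Q, H]
E → fault, frames [Q, H, E]
H → hit
E → hit
L → fault, frames [Q, H, E, L]
E → hit
L → hit
Q → hit
L → hit
E → hit
Q → hit
M → fault, frames [Q, H, E, L, M]
B → fault, evict M, frames [Q, H, E, L, B]
E → hit
V → fault, evict B, frames [Q, H, E, L, V]
Hits: 9.

9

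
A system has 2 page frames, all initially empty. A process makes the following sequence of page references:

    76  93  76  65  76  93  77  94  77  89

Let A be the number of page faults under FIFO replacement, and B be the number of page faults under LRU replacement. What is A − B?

1

Under FIFO: F F . F F F F F . F → 8 faults.
Under LRU: F F . F . F F F . F → 7 faults.
A − B = 8 − 7 = 1.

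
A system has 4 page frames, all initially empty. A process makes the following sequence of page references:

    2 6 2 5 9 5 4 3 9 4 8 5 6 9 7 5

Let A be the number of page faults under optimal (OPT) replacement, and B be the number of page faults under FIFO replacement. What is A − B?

-2

Under OPT: F F . F F . F F . . F . F . F . → 9 faults.
Under FIFO: F F . F F . F F . . F F F F F . → 11 faults.
A − B = 9 − 11 = -2.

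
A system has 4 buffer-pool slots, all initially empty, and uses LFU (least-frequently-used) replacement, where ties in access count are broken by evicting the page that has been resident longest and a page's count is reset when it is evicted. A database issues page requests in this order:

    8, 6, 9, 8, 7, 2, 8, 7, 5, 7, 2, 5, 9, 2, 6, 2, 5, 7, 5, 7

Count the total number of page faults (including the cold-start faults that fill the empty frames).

10

8 → miss, frames (8)
6 → miss, frames (8 6)
9 → miss, frames (8 6 9)
8 → hit
7 → miss, frames (8 6 9 7)
2 → miss, evict 6, frames (8 9 7 2)
8 → hit
7 → hit
5 → miss, evict 9, frames (8 7 2 5)
7 → hit
2 → hit
5 → hit
9 → miss, evict 2, frames (8 7 5 9)
2 → miss, evict 9, frames (8 7 5 2)
6 → miss, evict 2, frames (8 7 5 6)
2 → miss, evict 6, frames (8 7 5 2)
5 → hit
7 → hit
5 → hit
7 → hit
Page faults: 10.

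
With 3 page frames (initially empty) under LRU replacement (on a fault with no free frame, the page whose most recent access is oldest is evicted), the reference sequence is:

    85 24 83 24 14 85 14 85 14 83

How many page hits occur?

4

85 -> miss, frames {85}
24 -> miss, frames {85,24}
83 -> miss, frames {85,24,83}
24 -> hit
14 -> miss, evict 85, frames {83,24,14}
85 -> miss, evict 83, frames {24,14,85}
14 -> hit
85 -> hit
14 -> hit
83 -> miss, evict 24, frames {85,14,83}
Hits: 4.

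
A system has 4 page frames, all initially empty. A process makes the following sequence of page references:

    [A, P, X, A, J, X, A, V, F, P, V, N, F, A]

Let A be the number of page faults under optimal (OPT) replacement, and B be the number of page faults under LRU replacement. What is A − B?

-2

Under OPT: F F F . F . . F F . . F . . → 7 faults.
Under LRU: F F F . F . . F F F . F . F → 9 faults.
A − B = 7 − 9 = -2.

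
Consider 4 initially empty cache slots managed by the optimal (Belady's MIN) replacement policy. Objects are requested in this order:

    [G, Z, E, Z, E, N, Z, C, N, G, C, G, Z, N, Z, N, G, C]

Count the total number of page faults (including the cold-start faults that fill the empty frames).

G: miss, frames {G}
Z: miss, frames {G,Z}
E: miss, frames {G,Z,E}
Z: hit
E: hit
N: miss, frames {G,Z,E,N}
Z: hit
C: miss, evict E, frames {G,Z,N,C}
N: hit
G: hit
C: hit
G: hit
Z: hit
N: hit
Z: hit
N: hit
G: hit
C: hit
Page faults: 5.

5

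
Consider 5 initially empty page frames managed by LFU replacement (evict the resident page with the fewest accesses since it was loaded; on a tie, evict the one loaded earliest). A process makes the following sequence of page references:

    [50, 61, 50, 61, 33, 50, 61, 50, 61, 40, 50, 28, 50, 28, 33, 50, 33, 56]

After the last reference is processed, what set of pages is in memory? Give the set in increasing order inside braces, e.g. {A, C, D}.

50: fault, frames (50)
61: fault, frames (50 61)
50: hit
61: hit
33: fault, frames (50 61 33)
50: hit
61: hit
50: hit
61: hit
40: fault, frames (50 61 33 40)
50: hit
28: fault, frames (50 61 33 40 28)
50: hit
28: hit
33: hit
50: hit
33: hit
56: fault, evict 40, frames (50 61 33 28 56)

{28, 33, 50, 56, 61}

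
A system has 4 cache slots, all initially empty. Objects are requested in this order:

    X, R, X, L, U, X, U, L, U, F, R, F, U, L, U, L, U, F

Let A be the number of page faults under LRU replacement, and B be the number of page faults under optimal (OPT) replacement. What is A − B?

Under LRU: F F . F F . . . . F F . . . . . . . → 6 faults.
Under OPT: F F . F F . . . . F . . . . . . . . → 5 faults.
A − B = 6 − 5 = 1.

1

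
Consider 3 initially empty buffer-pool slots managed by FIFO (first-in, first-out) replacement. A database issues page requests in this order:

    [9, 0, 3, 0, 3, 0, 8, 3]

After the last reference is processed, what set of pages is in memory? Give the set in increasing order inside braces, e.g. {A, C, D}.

{0, 3, 8}

9 → miss, frames [9]
0 → miss, frames [9, 0]
3 → miss, frames [9, 0, 3]
0 → hit
3 → hit
0 → hit
8 → miss, evict 9, frames [0, 3, 8]
3 → hit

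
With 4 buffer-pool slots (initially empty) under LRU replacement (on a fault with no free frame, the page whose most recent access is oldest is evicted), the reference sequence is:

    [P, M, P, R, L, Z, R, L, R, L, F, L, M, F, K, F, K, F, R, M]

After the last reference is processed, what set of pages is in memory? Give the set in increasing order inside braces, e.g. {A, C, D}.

{F, K, M, R}

P: fault, frames [P]
M: fault, frames [P, M]
P: hit
R: fault, frames [M, P, R]
L: fault, frames [M, P, R, L]
Z: fault, evict M, frames [P, R, L, Z]
R: hit
L: hit
R: hit
L: hit
F: fault, evict P, frames [Z, R, L, F]
L: hit
M: fault, evict Z, frames [R, F, L, M]
F: hit
K: fault, evict R, frames [L, M, F, K]
F: hit
K: hit
F: hit
R: fault, evict L, frames [M, K, F, R]
M: hit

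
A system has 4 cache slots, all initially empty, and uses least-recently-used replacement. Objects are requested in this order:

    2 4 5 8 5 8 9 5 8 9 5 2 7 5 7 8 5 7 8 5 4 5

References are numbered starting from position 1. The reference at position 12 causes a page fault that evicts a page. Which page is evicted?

4

pos 1: 2: fault, frames (2)
pos 2: 4: fault, frames (2 4)
pos 3: 5: fault, frames (2 4 5)
pos 4: 8: fault, frames (2 4 5 8)
pos 5: 5: hit
pos 6: 8: hit
pos 7: 9: fault, evict 2, frames (4 5 8 9)
pos 8: 5: hit
pos 9: 8: hit
pos 10: 9: hit
pos 11: 5: hit
pos 12: 2: fault, evict 4, frames (8 9 5 2)
At position 12, page 4 is evicted.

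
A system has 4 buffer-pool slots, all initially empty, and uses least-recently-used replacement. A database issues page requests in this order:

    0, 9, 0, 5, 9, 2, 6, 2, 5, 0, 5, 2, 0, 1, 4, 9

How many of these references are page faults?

9

0 → miss, frames (0)
9 → miss, frames (0 9)
0 → hit
5 → miss, frames (9 0 5)
9 → hit
2 → miss, frames (0 5 9 2)
6 → miss, evict 0, frames (5 9 2 6)
2 → hit
5 → hit
0 → miss, evict 9, frames (6 2 5 0)
5 → hit
2 → hit
0 → hit
1 → miss, evict 6, frames (5 2 0 1)
4 → miss, evict 5, frames (2 0 1 4)
9 → miss, evict 2, frames (0 1 4 9)
Page faults: 9.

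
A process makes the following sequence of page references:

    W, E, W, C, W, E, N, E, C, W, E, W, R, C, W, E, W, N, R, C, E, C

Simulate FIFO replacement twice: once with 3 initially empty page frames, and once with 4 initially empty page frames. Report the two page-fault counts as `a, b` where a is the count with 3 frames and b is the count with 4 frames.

3 frames: F F . F . . F . . F F . F F F F . F F F F . → 14 faults.
4 frames: F F . F . . F . . . . . F . F F . . . F . . → 8 faults.
8 < 14: adding a frame reduced faults, as is typical.

14, 8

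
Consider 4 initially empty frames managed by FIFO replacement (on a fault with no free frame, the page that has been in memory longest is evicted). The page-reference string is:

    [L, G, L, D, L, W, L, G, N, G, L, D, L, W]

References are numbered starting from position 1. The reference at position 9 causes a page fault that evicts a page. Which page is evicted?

L

pos 1: L: fault, frames (L)
pos 2: G: fault, frames (L G)
pos 3: L: hit
pos 4: D: fault, frames (L G D)
pos 5: L: hit
pos 6: W: fault, frames (L G D W)
pos 7: L: hit
pos 8: G: hit
pos 9: N: fault, evict L, frames (G D W N)
At position 9, page L is evicted.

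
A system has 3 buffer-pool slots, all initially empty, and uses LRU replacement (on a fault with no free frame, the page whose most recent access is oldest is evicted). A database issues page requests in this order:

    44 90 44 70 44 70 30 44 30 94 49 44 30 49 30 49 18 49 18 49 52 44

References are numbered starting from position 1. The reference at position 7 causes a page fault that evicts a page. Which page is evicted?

90

pos 1: 44 -> fault, frames {44}
pos 2: 90 -> fault, frames {44,90}
pos 3: 44 -> hit
pos 4: 70 -> fault, frames {90,44,70}
pos 5: 44 -> hit
pos 6: 70 -> hit
pos 7: 30 -> fault, evict 90, frames {44,70,30}
At position 7, page 90 is evicted.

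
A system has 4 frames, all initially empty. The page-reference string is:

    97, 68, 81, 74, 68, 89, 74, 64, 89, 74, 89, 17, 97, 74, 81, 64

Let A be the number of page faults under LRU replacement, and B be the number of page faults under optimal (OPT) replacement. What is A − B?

2

Under LRU: F F F F . F . F . . . F F . F F → 10 faults.
Under OPT: F F F F . F . F . . . F . . F . → 8 faults.
A − B = 10 − 8 = 2.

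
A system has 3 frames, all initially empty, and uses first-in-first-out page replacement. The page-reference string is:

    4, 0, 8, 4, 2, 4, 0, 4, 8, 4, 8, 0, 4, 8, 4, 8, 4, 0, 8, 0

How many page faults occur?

4 -> miss, frames [4]
0 -> miss, frames [4, 0]
8 -> miss, frames [4, 0, 8]
4 -> hit
2 -> miss, evict 4, frames [0, 8, 2]
4 -> miss, evict 0, frames [8, 2, 4]
0 -> miss, evict 8, frames [2, 4, 0]
4 -> hit
8 -> miss, evict 2, frames [4, 0, 8]
4 -> hit
8 -> hit
0 -> hit
4 -> hit
8 -> hit
4 -> hit
8 -> hit
4 -> hit
0 -> hit
8 -> hit
0 -> hit
Page faults: 7.

7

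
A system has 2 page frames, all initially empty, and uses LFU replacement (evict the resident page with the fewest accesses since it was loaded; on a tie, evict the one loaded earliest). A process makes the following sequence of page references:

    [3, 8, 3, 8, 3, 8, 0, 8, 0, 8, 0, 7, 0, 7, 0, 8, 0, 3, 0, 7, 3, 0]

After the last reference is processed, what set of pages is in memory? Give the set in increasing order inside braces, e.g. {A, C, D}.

{0, 8}

3: miss, frames [3]
8: miss, frames [3, 8]
3: hit
8: hit
3: hit
8: hit
0: miss, evict 3, frames [8, 0]
8: hit
0: hit
8: hit
0: hit
7: miss, evict 0, frames [8, 7]
0: miss, evict 7, frames [8, 0]
7: miss, evict 0, frames [8, 7]
0: miss, evict 7, frames [8, 0]
8: hit
0: hit
3: miss, evict 0, frames [8, 3]
0: miss, evict 3, frames [8, 0]
7: miss, evict 0, frames [8, 7]
3: miss, evict 7, frames [8, 3]
0: miss, evict 3, frames [8, 0]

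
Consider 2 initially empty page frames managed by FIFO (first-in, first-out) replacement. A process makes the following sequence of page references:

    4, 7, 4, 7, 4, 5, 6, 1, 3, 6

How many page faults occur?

7

4 -> miss, frames (4)
7 -> miss, frames (4 7)
4 -> hit
7 -> hit
4 -> hit
5 -> miss, evict 4, frames (7 5)
6 -> miss, evict 7, frames (5 6)
1 -> miss, evict 5, frames (6 1)
3 -> miss, evict 6, frames (1 3)
6 -> miss, evict 1, frames (3 6)
Page faults: 7.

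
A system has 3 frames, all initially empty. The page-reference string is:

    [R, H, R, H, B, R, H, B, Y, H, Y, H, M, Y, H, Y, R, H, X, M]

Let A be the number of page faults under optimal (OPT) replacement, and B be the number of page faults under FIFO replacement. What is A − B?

-2

Under OPT: F F . . F . . . F . . . F . . . F . F . → 7 faults.
Under FIFO: F F . . F . . . F . . . F . F . F . F F → 9 faults.
A − B = 7 − 9 = -2.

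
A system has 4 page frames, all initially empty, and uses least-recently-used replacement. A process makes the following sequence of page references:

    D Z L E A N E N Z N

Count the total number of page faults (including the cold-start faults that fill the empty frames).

7

D: fault, frames (D)
Z: fault, frames (D Z)
L: fault, frames (D Z L)
E: fault, frames (D Z L E)
A: fault, evict D, frames (Z L E A)
N: fault, evict Z, frames (L E A N)
E: hit
N: hit
Z: fault, evict L, frames (A E N Z)
N: hit
Page faults: 7.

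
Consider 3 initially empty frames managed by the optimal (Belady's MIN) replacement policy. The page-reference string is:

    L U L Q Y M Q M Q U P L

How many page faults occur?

7

L: miss, frames {L}
U: miss, frames {L,U}
L: hit
Q: miss, frames {L,U,Q}
Y: miss, evict L, frames {U,Q,Y}
M: miss, evict Y, frames {U,Q,M}
Q: hit
M: hit
Q: hit
U: hit
P: miss, evict M, frames {U,Q,P}
L: miss, evict P, frames {U,Q,L}
Page faults: 7.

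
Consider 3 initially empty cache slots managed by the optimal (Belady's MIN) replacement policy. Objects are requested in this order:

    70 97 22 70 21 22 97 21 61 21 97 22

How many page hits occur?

6

70: fault, frames [70]
97: fault, frames [70, 97]
22: fault, frames [70, 97, 22]
70: hit
21: fault, evict 70, frames [97, 22, 21]
22: hit
97: hit
21: hit
61: fault, evict 22, frames [97, 21, 61]
21: hit
97: hit
22: fault, evict 61, frames [97, 21, 22]
Hits: 6.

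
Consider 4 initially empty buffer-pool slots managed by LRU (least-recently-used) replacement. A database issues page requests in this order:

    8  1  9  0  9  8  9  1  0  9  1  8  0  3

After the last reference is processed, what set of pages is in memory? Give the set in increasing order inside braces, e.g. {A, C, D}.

{0, 1, 3, 8}

8 -> fault, frames [8]
1 -> fault, frames [8, 1]
9 -> fault, frames [8, 1, 9]
0 -> fault, frames [8, 1, 9, 0]
9 -> hit
8 -> hit
9 -> hit
1 -> hit
0 -> hit
9 -> hit
1 -> hit
8 -> hit
0 -> hit
3 -> fault, evict 9, frames [1, 8, 0, 3]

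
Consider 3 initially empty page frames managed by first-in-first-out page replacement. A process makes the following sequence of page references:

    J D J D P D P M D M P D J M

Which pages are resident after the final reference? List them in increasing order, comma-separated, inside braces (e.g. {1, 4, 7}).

{J, M, P}

J: miss, frames {J}
D: miss, frames {J,D}
J: hit
D: hit
P: miss, frames {J,D,P}
D: hit
P: hit
M: miss, evict J, frames {D,P,M}
D: hit
M: hit
P: hit
D: hit
J: miss, evict D, frames {P,M,J}
M: hit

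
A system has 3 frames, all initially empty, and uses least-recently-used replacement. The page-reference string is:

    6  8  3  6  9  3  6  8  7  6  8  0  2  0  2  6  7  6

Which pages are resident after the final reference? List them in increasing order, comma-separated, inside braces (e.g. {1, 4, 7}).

{2, 6, 7}

6 -> miss, frames (6)
8 -> miss, frames (6 8)
3 -> miss, frames (6 8 3)
6 -> hit
9 -> miss, evict 8, frames (3 6 9)
3 -> hit
6 -> hit
8 -> miss, evict 9, frames (3 6 8)
7 -> miss, evict 3, frames (6 8 7)
6 -> hit
8 -> hit
0 -> miss, evict 7, frames (6 8 0)
2 -> miss, evict 6, frames (8 0 2)
0 -> hit
2 -> hit
6 -> miss, evict 8, frames (0 2 6)
7 -> miss, evict 0, frames (2 6 7)
6 -> hit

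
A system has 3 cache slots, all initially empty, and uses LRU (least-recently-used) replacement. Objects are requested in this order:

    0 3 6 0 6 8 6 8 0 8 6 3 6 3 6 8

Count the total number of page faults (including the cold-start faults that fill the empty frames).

0 -> fault, frames {0}
3 -> fault, frames {0,3}
6 -> fault, frames {0,3,6}
0 -> hit
6 -> hit
8 -> fault, evict 3, frames {0,6,8}
6 -> hit
8 -> hit
0 -> hit
8 -> hit
6 -> hit
3 -> fault, evict 0, frames {8,6,3}
6 -> hit
3 -> hit
6 -> hit
8 -> hit
Page faults: 5.

5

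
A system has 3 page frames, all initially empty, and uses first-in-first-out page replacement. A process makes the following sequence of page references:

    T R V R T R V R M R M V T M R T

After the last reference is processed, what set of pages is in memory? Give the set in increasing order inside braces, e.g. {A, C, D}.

{M, R, T}

T → miss, frames (T)
R → miss, frames (T R)
V → miss, frames (T R V)
R → hit
T → hit
R → hit
V → hit
R → hit
M → miss, evict T, frames (R V M)
R → hit
M → hit
V → hit
T → miss, evict R, frames (V M T)
M → hit
R → miss, evict V, frames (M T R)
T → hit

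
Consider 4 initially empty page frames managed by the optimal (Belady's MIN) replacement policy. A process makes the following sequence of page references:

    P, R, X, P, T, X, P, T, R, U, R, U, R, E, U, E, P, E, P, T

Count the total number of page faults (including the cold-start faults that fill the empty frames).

6

P -> miss, frames (P)
R -> miss, frames (P R)
X -> miss, frames (P R X)
P -> hit
T -> miss, frames (P R X T)
X -> hit
P -> hit
T -> hit
R -> hit
U -> miss, evict X, frames (P R T U)
R -> hit
U -> hit
R -> hit
E -> miss, evict R, frames (P T U E)
U -> hit
E -> hit
P -> hit
E -> hit
P -> hit
T -> hit
Page faults: 6.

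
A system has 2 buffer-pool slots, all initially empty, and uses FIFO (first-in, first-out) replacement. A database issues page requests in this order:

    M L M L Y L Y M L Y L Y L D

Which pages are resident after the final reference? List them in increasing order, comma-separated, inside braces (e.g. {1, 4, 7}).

M -> miss, frames (M)
L -> miss, frames (M L)
M -> hit
L -> hit
Y -> miss, evict M, frames (L Y)
L -> hit
Y -> hit
M -> miss, evict L, frames (Y M)
L -> miss, evict Y, frames (M L)
Y -> miss, evict M, frames (L Y)
L -> hit
Y -> hit
L -> hit
D -> miss, evict L, frames (Y D)

{D, Y}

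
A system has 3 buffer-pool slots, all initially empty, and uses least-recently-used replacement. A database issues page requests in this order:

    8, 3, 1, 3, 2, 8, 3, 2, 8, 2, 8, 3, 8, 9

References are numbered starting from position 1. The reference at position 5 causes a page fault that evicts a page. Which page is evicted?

8

pos 1: 8 → miss, frames (8)
pos 2: 3 → miss, frames (8 3)
pos 3: 1 → miss, frames (8 3 1)
pos 4: 3 → hit
pos 5: 2 → miss, evict 8, frames (1 3 2)
At position 5, page 8 is evicted.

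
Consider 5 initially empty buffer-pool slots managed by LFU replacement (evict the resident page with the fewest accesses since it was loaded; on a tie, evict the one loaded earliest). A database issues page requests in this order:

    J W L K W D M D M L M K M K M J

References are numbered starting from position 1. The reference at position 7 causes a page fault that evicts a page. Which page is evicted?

J

pos 1: J: miss, frames {J}
pos 2: W: miss, frames {J,W}
pos 3: L: miss, frames {J,W,L}
pos 4: K: miss, frames {J,W,L,K}
pos 5: W: hit
pos 6: D: miss, frames {J,W,L,K,D}
pos 7: M: miss, evict J, frames {W,L,K,D,M}
At position 7, page J is evicted.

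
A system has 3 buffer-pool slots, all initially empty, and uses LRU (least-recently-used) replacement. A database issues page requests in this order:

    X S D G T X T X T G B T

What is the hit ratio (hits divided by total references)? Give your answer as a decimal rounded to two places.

X: fault, frames (X)
S: fault, frames (X S)
D: fault, frames (X S D)
G: fault, evict X, frames (S D G)
T: fault, evict S, frames (D G T)
X: fault, evict D, frames (G T X)
T: hit
X: hit
T: hit
G: hit
B: fault, evict X, frames (T G B)
T: hit
Hits: 5 of 12 references → 5/12 = 0.4167.

0.42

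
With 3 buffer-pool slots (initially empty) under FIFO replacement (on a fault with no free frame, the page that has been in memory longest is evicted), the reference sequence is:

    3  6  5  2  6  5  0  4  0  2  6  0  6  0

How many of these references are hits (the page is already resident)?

3: miss, frames [3]
6: miss, frames [3, 6]
5: miss, frames [3, 6, 5]
2: miss, evict 3, frames [6, 5, 2]
6: hit
5: hit
0: miss, evict 6, frames [5, 2, 0]
4: miss, evict 5, frames [2, 0, 4]
0: hit
2: hit
6: miss, evict 2, frames [0, 4, 6]
0: hit
6: hit
0: hit
Hits: 7.

7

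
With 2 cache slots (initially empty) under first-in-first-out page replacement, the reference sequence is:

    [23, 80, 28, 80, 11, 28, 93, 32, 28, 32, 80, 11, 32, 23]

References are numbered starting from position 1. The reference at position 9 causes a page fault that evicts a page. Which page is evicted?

93

pos 1: 23 → fault, frames (23)
pos 2: 80 → fault, frames (23 80)
pos 3: 28 → fault, evict 23, frames (80 28)
pos 4: 80 → hit
pos 5: 11 → fault, evict 80, frames (28 11)
pos 6: 28 → hit
pos 7: 93 → fault, evict 28, frames (11 93)
pos 8: 32 → fault, evict 11, frames (93 32)
pos 9: 28 → fault, evict 93, frames (32 28)
At position 9, page 93 is evicted.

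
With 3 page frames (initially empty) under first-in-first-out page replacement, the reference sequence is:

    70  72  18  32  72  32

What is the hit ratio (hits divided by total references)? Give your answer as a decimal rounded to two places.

0.33

70: fault, frames [70]
72: fault, frames [70, 72]
18: fault, frames [70, 72, 18]
32: fault, evict 70, frames [72, 18, 32]
72: hit
32: hit
Hits: 2 of 6 references → 2/6 = 0.3333.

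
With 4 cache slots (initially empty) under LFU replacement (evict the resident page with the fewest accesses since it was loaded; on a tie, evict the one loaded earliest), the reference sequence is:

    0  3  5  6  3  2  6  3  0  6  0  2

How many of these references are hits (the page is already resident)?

0: fault, frames [0]
3: fault, frames [0, 3]
5: fault, frames [0, 3, 5]
6: fault, frames [0, 3, 5, 6]
3: hit
2: fault, evict 0, frames [3, 5, 6, 2]
6: hit
3: hit
0: fault, evict 5, frames [3, 6, 2, 0]
6: hit
0: hit
2: hit
Hits: 6.

6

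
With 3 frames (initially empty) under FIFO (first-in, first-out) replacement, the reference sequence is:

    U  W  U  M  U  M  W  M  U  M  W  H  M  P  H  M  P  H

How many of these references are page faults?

5

U -> miss, frames {U}
W -> miss, frames {U,W}
U -> hit
M -> miss, frames {U,W,M}
U -> hit
M -> hit
W -> hit
M -> hit
U -> hit
M -> hit
W -> hit
H -> miss, evict U, frames {W,M,H}
M -> hit
P -> miss, evict W, frames {M,H,P}
H -> hit
M -> hit
P -> hit
H -> hit
Page faults: 5.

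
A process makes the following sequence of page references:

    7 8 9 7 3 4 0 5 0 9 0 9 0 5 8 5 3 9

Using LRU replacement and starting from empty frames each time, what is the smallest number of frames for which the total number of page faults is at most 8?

f=1: 18 faults
f=2: 13 faults
f=3: 11 faults
f=4: 11 faults
f=5: 10 faults
f=6: 8 faults
f=7: 7 faults
Smallest f with faults ≤ 8 is 6.

6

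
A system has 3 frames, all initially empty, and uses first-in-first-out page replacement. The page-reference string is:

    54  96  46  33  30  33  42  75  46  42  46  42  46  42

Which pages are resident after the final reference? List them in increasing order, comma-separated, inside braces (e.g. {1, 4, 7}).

{42, 46, 75}

54 → fault, frames (54)
96 → fault, frames (54 96)
46 → fault, frames (54 96 46)
33 → fault, evict 54, frames (96 46 33)
30 → fault, evict 96, frames (46 33 30)
33 → hit
42 → fault, evict 46, frames (33 30 42)
75 → fault, evict 33, frames (30 42 75)
46 → fault, evict 30, frames (42 75 46)
42 → hit
46 → hit
42 → hit
46 → hit
42 → hit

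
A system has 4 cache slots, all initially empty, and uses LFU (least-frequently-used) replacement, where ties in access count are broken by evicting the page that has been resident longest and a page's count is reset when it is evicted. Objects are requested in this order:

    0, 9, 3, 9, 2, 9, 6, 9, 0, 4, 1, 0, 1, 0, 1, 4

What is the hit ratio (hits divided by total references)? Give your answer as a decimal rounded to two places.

0.50

0 → fault, frames [0]
9 → fault, frames [0, 9]
3 → fault, frames [0, 9, 3]
9 → hit
2 → fault, frames [0, 9, 3, 2]
9 → hit
6 → fault, evict 0, frames [9, 3, 2, 6]
9 → hit
0 → fault, evict 3, frames [9, 2, 6, 0]
4 → fault, evict 2, frames [9, 6, 0, 4]
1 → fault, evict 6, frames [9, 0, 4, 1]
0 → hit
1 → hit
0 → hit
1 → hit
4 → hit
Hits: 8 of 16 references → 8/16 = 0.5000.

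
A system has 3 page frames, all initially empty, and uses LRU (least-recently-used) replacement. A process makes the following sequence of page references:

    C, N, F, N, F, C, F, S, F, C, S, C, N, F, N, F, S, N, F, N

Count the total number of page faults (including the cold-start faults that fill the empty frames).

7

C -> miss, frames {C}
N -> miss, frames {C,N}
F -> miss, frames {C,N,F}
N -> hit
F -> hit
C -> hit
F -> hit
S -> miss, evict N, frames {C,F,S}
F -> hit
C -> hit
S -> hit
C -> hit
N -> miss, evict F, frames {S,C,N}
F -> miss, evict S, frames {C,N,F}
N -> hit
F -> hit
S -> miss, evict C, frames {N,F,S}
N -> hit
F -> hit
N -> hit
Page faults: 7.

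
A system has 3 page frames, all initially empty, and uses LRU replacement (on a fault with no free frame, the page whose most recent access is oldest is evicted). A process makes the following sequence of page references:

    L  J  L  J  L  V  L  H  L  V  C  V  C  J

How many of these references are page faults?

6

L → miss, frames [L]
J → miss, frames [L, J]
L → hit
J → hit
L → hit
V → miss, frames [J, L, V]
L → hit
H → miss, evict J, frames [V, L, H]
L → hit
V → hit
C → miss, evict H, frames [L, V, C]
V → hit
C → hit
J → miss, evict L, frames [V, C, J]
Page faults: 6.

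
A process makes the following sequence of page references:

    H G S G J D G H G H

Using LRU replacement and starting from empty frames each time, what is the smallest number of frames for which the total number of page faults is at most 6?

f=1: 10 faults
f=2: 7 faults
f=3: 6 faults
f=4: 6 faults
f=5: 5 faults
Smallest f with faults ≤ 6 is 3.

3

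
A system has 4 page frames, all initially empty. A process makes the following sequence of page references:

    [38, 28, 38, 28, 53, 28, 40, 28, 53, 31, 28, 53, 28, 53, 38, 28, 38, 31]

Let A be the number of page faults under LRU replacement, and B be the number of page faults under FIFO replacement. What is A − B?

-1

Under LRU: F F . . F . F . . F . . . . F . . . → 6 faults.
Under FIFO: F F . . F . F . . F . . . . F F . . → 7 faults.
A − B = 6 − 7 = -1.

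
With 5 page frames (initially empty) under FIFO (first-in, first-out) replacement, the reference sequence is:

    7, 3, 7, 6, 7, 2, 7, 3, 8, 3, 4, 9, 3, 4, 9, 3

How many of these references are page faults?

7 → miss, frames [7]
3 → miss, frames [7, 3]
7 → hit
6 → miss, frames [7, 3, 6]
7 → hit
2 → miss, frames [7, 3, 6, 2]
7 → hit
3 → hit
8 → miss, frames [7, 3, 6, 2, 8]
3 → hit
4 → miss, evict 7, frames [3, 6, 2, 8, 4]
9 → miss, evict 3, frames [6, 2, 8, 4, 9]
3 → miss, evict 6, frames [2, 8, 4, 9, 3]
4 → hit
9 → hit
3 → hit
Page faults: 8.

8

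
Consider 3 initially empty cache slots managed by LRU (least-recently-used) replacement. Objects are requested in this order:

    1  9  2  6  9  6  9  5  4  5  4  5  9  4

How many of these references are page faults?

6

1: fault, frames [1]
9: fault, frames [1, 9]
2: fault, frames [1, 9, 2]
6: fault, evict 1, frames [9, 2, 6]
9: hit
6: hit
9: hit
5: fault, evict 2, frames [6, 9, 5]
4: fault, evict 6, frames [9, 5, 4]
5: hit
4: hit
5: hit
9: hit
4: hit
Page faults: 6.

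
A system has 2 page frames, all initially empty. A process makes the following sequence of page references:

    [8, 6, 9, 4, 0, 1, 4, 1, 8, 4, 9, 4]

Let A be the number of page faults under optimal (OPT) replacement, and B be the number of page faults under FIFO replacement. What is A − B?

Under OPT: F F F F F F . . F . F . → 8 faults.
Under FIFO: F F F F F F F . F . F F → 10 faults.
A − B = 8 − 10 = -2.

-2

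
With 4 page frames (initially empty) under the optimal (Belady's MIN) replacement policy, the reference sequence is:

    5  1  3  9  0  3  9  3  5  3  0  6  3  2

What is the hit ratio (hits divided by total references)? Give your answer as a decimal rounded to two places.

0.50

5 -> miss, frames [5]
1 -> miss, frames [5, 1]
3 -> miss, frames [5, 1, 3]
9 -> miss, frames [5, 1, 3, 9]
0 -> miss, evict 1, frames [5, 3, 9, 0]
3 -> hit
9 -> hit
3 -> hit
5 -> hit
3 -> hit
0 -> hit
6 -> miss, evict 0, frames [5, 3, 9, 6]
3 -> hit
2 -> miss, evict 6, frames [5, 3, 9, 2]
Hits: 7 of 14 references → 7/14 = 0.5000.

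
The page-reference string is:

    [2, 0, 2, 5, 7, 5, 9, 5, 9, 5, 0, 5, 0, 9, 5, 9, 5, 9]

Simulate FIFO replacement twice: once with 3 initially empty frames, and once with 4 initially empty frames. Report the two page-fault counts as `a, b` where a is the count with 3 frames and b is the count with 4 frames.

3 frames: F F . F F . F . . . F F . . . . . . → 7 faults.
4 frames: F F . F F . F . . . . . . . . . . . → 5 faults.
5 < 7: adding a frame reduced faults, as is typical.

7, 5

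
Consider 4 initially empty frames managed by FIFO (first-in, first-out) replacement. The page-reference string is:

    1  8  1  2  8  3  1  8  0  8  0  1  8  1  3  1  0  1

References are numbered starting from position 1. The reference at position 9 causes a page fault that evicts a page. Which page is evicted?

1

pos 1: 1: fault, frames [1]
pos 2: 8: fault, frames [1, 8]
pos 3: 1: hit
pos 4: 2: fault, frames [1, 8, 2]
pos 5: 8: hit
pos 6: 3: fault, frames [1, 8, 2, 3]
pos 7: 1: hit
pos 8: 8: hit
pos 9: 0: fault, evict 1, frames [8, 2, 3, 0]
At position 9, page 1 is evicted.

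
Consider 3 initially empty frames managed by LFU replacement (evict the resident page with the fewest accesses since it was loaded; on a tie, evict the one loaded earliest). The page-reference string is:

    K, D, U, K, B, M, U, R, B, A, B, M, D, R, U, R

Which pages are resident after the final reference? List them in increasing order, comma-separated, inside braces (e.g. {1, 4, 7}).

K: fault, frames (K)
D: fault, frames (K D)
U: fault, frames (K D U)
K: hit
B: fault, evict D, frames (K U B)
M: fault, evict U, frames (K B M)
U: fault, evict B, frames (K M U)
R: fault, evict M, frames (K U R)
B: fault, evict U, frames (K R B)
A: fault, evict R, frames (K B A)
B: hit
M: fault, evict A, frames (K B M)
D: fault, evict M, frames (K B D)
R: fault, evict D, frames (K B R)
U: fault, evict R, frames (K B U)
R: fault, evict U, frames (K B R)

{B, K, R}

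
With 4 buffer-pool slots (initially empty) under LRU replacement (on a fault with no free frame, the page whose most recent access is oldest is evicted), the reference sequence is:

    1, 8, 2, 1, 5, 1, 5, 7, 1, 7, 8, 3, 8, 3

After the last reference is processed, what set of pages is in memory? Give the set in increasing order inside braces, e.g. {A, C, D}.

{1, 3, 7, 8}

1 → fault, frames [1]
8 → fault, frames [1, 8]
2 → fault, frames [1, 8, 2]
1 → hit
5 → fault, frames [8, 2, 1, 5]
1 → hit
5 → hit
7 → fault, evict 8, frames [2, 1, 5, 7]
1 → hit
7 → hit
8 → fault, evict 2, frames [5, 1, 7, 8]
3 → fault, evict 5, frames [1, 7, 8, 3]
8 → hit
3 → hit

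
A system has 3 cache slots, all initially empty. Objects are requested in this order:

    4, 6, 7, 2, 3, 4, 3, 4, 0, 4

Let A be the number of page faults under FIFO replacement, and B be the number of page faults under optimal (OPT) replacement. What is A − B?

Under FIFO: F F F F F F . . F . → 7 faults.
Under OPT: F F F F F . . . F . → 6 faults.
A − B = 7 − 6 = 1.

1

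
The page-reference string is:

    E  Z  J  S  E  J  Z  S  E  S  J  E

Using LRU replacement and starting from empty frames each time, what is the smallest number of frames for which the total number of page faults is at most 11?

2

f=1: 12 faults
f=2: 11 faults
f=3: 9 faults
f=4: 4 faults
Smallest f with faults ≤ 11 is 2.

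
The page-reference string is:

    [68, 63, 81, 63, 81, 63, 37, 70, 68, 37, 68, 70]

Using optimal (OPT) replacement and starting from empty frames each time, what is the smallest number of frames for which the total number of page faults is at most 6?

f=1: 12 faults
f=2: 7 faults
f=3: 5 faults
f=4: 5 faults
f=5: 5 faults
Smallest f with faults ≤ 6 is 3.

3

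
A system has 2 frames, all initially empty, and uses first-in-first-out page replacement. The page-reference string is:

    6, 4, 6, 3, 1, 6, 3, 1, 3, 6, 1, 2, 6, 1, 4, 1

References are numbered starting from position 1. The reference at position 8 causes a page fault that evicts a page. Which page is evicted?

6

pos 1: 6: fault, frames [6]
pos 2: 4: fault, frames [6, 4]
pos 3: 6: hit
pos 4: 3: fault, evict 6, frames [4, 3]
pos 5: 1: fault, evict 4, frames [3, 1]
pos 6: 6: fault, evict 3, frames [1, 6]
pos 7: 3: fault, evict 1, frames [6, 3]
pos 8: 1: fault, evict 6, frames [3, 1]
At position 8, page 6 is evicted.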